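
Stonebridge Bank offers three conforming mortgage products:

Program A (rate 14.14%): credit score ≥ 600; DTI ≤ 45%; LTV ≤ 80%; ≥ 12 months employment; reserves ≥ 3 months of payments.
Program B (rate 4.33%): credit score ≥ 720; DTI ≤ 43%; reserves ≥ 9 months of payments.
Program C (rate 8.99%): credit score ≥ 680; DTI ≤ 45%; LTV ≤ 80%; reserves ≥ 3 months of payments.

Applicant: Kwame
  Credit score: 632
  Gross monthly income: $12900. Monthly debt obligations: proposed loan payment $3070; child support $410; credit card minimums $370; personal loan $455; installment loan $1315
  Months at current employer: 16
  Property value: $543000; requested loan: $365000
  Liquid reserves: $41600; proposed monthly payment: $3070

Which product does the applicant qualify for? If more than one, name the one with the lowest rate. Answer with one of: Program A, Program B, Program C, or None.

Total debts = (3,070 + 410 + 370 + 455 + 1,315) = 5,620; DTI = 5,620/12,900 = 43.6%.
LTV = 365,000/543,000 = 67.2%.
Reserves = 41,600/3,070 = 13.6 months.
Program A: score 632 ≥ 600; DTI 43.6% ≤ 45%; LTV 67.2% ≤ 80%; employment 16 ≥ 12 mo; reserves 13.6 ≥ 3 mo → qualifies.
Program B: score 632 < 720; DTI 43.6% > 43%; reserves 13.6 ≥ 9 mo → does not qualify.
Program C: score 632 < 680; DTI 43.6% ≤ 45%; LTV 67.2% ≤ 80%; reserves 13.6 ≥ 3 mo → does not qualify.

Program A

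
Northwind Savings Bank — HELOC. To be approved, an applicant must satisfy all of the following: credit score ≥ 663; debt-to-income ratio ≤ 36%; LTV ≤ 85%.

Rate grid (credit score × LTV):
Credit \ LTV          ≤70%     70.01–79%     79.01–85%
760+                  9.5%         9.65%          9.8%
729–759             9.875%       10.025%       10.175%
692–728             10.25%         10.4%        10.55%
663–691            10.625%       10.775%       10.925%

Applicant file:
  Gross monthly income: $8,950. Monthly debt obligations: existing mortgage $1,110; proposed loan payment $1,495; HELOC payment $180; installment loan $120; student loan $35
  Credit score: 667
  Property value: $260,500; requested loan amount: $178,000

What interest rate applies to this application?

10.625%

Credit score 667 ≥ 663; Total monthly debts = (1,110 + 1,495 + 180 + 120 + 35) = 2,940. DTI: 2,940 ÷ 8,950 = 32.8%, within the 36% cap
LTV: 178,000 ÷ 260,500 = 68.3%, within 85% cap
Score 667 is in the 663–691 band; LTV 68.3% is in the ≤70% band → 10.625%.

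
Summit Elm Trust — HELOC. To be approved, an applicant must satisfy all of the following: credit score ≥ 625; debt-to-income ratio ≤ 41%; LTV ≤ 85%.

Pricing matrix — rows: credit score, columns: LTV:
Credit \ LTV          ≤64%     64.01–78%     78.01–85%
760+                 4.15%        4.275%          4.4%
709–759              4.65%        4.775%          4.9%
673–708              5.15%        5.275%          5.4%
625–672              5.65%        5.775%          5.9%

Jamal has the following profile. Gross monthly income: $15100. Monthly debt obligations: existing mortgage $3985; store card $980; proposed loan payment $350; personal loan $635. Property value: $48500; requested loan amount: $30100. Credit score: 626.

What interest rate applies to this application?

Credit score 626 ≥ 625; Total monthly debts = (3,985 + 980 + 350 + 635) = 5,950. DTI = 5,950/15,100 = 39.4% ≤ 41%
LTV = 30,100/48,500 = 62.1% ≤ 85%
Score 626 is in the 625–672 band; LTV 62.1% is in the ≤64% band → 5.65%.

5.65%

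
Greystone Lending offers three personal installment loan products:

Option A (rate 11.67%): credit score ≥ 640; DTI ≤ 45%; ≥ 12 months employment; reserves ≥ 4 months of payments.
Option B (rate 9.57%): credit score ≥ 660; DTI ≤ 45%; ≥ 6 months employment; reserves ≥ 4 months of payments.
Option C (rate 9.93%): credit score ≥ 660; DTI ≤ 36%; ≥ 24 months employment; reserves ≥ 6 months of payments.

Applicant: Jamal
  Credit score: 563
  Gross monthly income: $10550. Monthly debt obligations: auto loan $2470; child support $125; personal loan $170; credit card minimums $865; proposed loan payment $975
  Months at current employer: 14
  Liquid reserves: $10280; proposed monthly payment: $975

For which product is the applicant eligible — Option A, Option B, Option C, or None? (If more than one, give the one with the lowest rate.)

Total debts = (2,470 + 125 + 170 + 865 + 975) = 4,605; DTI = 4,605/10,550 = 43.6%.
Reserves = 10,280/975 = 10.5 months.
Option A: score 563 < 640; DTI 43.6% ≤ 45%; employment 14 ≥ 12 mo; reserves 10.5 ≥ 4 mo → does not qualify.
Option B: score 563 < 660; DTI 43.6% ≤ 45%; employment 14 ≥ 6 mo; reserves 10.5 ≥ 4 mo → does not qualify.
Option C: score 563 < 660; DTI 43.6% > 36%; employment 14 < 24 mo; reserves 10.5 ≥ 6 mo → does not qualify.

None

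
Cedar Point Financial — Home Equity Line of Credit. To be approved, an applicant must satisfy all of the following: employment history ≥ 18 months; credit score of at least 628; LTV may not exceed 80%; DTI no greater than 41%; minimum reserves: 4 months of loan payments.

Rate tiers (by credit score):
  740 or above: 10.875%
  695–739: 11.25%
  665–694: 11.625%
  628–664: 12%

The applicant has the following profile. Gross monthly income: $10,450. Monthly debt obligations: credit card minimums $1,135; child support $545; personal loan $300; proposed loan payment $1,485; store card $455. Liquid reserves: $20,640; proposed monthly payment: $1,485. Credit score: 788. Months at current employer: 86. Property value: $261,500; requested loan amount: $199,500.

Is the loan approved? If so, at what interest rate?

Approved at 10.875%

Credit score 788 ≥ 628 (meets minimum)
Employment 86 ≥ 18 months
Reserves = 20,640/1,485 = 13.9 months ≥ 4
LTV: 199,500 ÷ 261,500 = 76.3%, within 80% cap
Total monthly debts = (1,135 + 545 + 300 + 1,485 + 455) = 3,920. DTI: 3,920 ÷ 10,450 = 37.5%, within the 41% cap
All requirements met. Score 788 falls in the 740 or above tier → 10.875%.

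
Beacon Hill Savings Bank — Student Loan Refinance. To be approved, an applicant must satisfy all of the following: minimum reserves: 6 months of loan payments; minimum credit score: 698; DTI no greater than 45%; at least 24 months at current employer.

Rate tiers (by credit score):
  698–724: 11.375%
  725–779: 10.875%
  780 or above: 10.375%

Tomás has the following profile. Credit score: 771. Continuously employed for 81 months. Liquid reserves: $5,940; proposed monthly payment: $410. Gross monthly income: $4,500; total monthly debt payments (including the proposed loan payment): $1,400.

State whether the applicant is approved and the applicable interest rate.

Credit score 771 ≥ 698 (meets minimum)
DTI: 1,400 ÷ 4,500 = 31.1%, within the 45% cap
Liquid reserves cover 5,940/410 = 14.5 months — ≥ 6 required
Employment 81 ≥ 24 months
All requirements met. Score 771 falls in the 725–779 tier → 10.875%.

Approved at 10.875%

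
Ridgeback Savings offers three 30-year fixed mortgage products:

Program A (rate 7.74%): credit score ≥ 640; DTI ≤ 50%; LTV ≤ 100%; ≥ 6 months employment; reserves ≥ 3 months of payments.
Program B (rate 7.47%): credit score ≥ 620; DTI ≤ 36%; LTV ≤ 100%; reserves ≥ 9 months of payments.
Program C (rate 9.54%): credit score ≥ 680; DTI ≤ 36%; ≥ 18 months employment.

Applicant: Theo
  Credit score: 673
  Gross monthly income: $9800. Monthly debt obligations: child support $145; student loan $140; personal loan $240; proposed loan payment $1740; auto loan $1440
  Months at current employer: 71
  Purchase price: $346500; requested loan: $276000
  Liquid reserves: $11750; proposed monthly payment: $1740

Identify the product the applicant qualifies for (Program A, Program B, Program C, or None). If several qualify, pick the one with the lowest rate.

Program A

Total debts = (145 + 140 + 240 + 1,740 + 1,440) = 3,705; DTI = 3,705/9,800 = 37.8%.
LTV = 276,000/346,500 = 79.7%.
Reserves = 11,750/1,740 = 6.8 months.
Program A: score 673 ≥ 640; DTI 37.8% ≤ 50%; LTV 79.7% ≤ 100%; employment 71 ≥ 6 mo; reserves 6.8 ≥ 3 mo → qualifies.
Program B: score 673 ≥ 620; DTI 37.8% > 36%; LTV 79.7% ≤ 100%; reserves 6.8 < 9 mo → does not qualify.
Program C: score 673 < 680; DTI 37.8% > 36%; employment 71 ≥ 18 mo → does not qualify.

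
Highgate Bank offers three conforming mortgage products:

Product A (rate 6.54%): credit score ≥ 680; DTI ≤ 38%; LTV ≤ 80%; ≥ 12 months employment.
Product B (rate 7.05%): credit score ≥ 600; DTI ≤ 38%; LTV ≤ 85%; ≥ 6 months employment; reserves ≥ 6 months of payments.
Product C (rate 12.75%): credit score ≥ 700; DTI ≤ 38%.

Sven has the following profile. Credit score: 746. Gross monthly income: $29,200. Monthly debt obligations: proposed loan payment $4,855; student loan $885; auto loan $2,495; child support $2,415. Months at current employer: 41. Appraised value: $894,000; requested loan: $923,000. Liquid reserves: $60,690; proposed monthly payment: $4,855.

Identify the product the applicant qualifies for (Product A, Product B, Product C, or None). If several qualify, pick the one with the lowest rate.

Product C

Total debts = (4,855 + 885 + 2,495 + 2,415) = 10,650; DTI = 10,650/29,200 = 36.5%.
LTV = 923,000/894,000 = 103.2%.
Reserves = 60,690/4,855 = 12.5 months.
Product A: score 746 ≥ 680; DTI 36.5% ≤ 38%; LTV 103.2% > 80%; employment 41 ≥ 12 mo → does not qualify.
Product B: score 746 ≥ 600; DTI 36.5% ≤ 38%; LTV 103.2% > 85%; employment 41 ≥ 6 mo; reserves 12.5 ≥ 6 mo → does not qualify.
Product C: score 746 ≥ 700; DTI 36.5% ≤ 38% → qualifies.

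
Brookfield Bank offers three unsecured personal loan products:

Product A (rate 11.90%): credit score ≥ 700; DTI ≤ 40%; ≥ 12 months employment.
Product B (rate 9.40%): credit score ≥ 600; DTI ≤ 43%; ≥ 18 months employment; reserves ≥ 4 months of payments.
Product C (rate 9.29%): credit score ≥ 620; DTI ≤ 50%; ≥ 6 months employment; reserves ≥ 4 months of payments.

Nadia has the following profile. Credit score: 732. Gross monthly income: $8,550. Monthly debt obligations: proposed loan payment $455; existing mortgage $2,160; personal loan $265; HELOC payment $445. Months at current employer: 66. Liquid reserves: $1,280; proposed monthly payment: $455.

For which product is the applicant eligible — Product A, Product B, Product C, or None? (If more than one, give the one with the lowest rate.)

Product A

Total debts = (455 + 2,160 + 265 + 445) = 3,325; DTI = 3,325/8,550 = 38.9%.
Reserves = 1,280/455 = 2.8 months.
Product A: score 732 ≥ 700; DTI 38.9% ≤ 40%; employment 66 ≥ 12 mo → qualifies.
Product B: score 732 ≥ 600; DTI 38.9% ≤ 43%; employment 66 ≥ 18 mo; reserves 2.8 < 4 mo → does not qualify.
Product C: score 732 ≥ 620; DTI 38.9% ≤ 50%; employment 66 ≥ 6 mo; reserves 2.8 < 4 mo → does not qualify.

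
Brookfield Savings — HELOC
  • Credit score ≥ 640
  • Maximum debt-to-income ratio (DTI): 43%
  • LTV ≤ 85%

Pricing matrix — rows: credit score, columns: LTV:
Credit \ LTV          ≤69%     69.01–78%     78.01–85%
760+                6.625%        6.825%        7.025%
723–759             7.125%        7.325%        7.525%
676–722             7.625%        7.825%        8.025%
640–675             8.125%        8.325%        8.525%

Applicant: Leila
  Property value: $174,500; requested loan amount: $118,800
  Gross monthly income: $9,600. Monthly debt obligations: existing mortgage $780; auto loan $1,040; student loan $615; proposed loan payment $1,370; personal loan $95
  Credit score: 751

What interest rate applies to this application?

Credit score 751 ≥ 640; Total monthly debts = (780 + 1,040 + 615 + 1,370 + 95) = 3,900. DTI: 3,900 ÷ 9,600 = 40.6%, within the 43% cap
Loan-to-value = 118,800/174,500 = 68.1% — pass (85% max)
Row: 751 falls in 723–759. Column: 68.1% falls in ≤69%. Rate = 7.125%.

7.125%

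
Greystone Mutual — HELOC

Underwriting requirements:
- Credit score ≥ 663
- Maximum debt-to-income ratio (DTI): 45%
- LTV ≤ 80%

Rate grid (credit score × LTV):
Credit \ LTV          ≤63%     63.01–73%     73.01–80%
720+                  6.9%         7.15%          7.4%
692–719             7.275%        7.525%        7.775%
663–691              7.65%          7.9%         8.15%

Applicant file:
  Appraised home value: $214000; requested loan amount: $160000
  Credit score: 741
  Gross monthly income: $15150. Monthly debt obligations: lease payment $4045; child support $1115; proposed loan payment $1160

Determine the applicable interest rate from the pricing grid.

Credit score 741 ≥ 663; Total monthly debts = (4,045 + 1,115 + 1,160) = 6,320. Debt-to-income = 6,320/15,150 = 41.7% — meets 45% limit
LTV = 160,000/214,000 = 74.8% ≤ 80%
Credit 741 → row 720+; LTV 74.8% → column 73.01–80%. Grid cell → 7.4%.

7.4%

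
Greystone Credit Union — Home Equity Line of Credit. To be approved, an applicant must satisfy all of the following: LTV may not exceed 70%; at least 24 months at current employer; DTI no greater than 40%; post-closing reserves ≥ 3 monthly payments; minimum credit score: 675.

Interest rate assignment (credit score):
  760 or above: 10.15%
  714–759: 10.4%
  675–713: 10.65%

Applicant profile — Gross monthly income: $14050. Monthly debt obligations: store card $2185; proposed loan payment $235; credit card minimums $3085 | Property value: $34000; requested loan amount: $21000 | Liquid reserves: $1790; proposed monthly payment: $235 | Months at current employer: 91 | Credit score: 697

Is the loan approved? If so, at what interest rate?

Approved at 10.65%

Credit score 697 ≥ 675 (meets minimum)
Liquid reserves cover 1,790/235 = 7.6 months — ≥ 3 required
Loan-to-value = 21,000/34,000 = 61.8% — pass (70% max)
Employment 91 ≥ 24 months
Total monthly debts = (2,185 + 235 + 3,085) = 5,505. Debt-to-income = 5,505/14,050 = 39.2% — meets 40% limit
All requirements met. Score 697 falls in the 675–713 tier → 10.65%.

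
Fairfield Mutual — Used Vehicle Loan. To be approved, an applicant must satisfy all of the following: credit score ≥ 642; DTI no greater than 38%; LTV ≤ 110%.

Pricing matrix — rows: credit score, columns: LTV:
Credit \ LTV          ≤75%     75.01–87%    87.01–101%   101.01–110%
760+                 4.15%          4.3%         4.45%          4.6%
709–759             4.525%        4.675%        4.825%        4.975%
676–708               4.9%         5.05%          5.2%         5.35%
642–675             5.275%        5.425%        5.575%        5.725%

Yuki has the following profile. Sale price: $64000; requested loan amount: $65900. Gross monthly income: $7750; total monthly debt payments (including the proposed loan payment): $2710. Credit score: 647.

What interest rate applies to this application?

5.725%

Credit score 647 ≥ 642; Debt-to-income = 2,710/7,750 = 35% — meets 38% limit
LTV: 65,900 ÷ 64,000 = 103%, within 110% cap
Credit 647 → row 642–675; LTV 103% → column 101.01–110%. Grid cell → 5.725%.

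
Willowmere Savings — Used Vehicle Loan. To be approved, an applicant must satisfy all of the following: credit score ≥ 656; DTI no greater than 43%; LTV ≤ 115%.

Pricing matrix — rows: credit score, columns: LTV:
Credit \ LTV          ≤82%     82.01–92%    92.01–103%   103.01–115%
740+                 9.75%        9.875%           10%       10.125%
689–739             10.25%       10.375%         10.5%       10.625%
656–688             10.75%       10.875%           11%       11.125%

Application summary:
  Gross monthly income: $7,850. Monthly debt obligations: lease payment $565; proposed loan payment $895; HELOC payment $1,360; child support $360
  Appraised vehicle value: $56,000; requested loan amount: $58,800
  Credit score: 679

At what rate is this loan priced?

11.125%

Credit score 679 ≥ 656; Total monthly debts = (565 + 895 + 1,360 + 360) = 3,180. Debt-to-income = 3,180/7,850 = 40.5% — meets 43% limit
LTV: 58,800 ÷ 56,000 = 105%, within 115% cap
Credit 679 → row 656–688; LTV 105% → column 103.01–115%. Grid cell → 11.125%.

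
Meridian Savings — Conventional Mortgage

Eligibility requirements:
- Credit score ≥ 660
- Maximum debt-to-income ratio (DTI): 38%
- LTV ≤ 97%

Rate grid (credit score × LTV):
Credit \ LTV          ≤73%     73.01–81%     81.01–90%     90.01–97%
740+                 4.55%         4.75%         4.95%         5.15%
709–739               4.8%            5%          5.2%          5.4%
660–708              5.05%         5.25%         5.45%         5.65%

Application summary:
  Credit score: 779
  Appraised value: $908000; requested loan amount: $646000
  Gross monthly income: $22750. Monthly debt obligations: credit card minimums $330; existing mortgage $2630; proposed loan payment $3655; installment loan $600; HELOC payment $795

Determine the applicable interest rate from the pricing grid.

4.55%

Credit score 779 ≥ 660; Total monthly debts = (330 + 2,630 + 3,655 + 600 + 795) = 8,010. Debt-to-income = 8,010/22,750 = 35.2% — meets 38% limit
Loan-to-value = 646,000/908,000 = 71.1% — pass (97% max)
Credit 779 → row 740+; LTV 71.1% → column ≤73%. Grid cell → 4.55%.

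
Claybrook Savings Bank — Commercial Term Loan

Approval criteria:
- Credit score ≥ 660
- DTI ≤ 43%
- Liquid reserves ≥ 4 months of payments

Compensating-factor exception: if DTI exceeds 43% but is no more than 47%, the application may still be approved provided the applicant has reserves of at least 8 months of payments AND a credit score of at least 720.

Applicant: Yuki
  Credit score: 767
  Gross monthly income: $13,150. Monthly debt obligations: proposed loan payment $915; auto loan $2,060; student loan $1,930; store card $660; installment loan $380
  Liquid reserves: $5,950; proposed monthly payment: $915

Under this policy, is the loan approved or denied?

Credit score 767 ≥ 660 (meets base)
Total debts = (915 + 2,060 + 1,930 + 660 + 380) = 5,945. DTI: 5,945 ÷ 13,150 = 45.2%, over the 43% base limit.
Liquid reserves cover 5,950/915 = 6.5 months — ≥ 4 required
DTI 45.2% is within the 43%–47% exception band; checking compensating factors.
Override check — reserves: 6.5 mo (short of 8); score: 767 (ok).
Override conditions not both satisfied; exception does not apply.

Denied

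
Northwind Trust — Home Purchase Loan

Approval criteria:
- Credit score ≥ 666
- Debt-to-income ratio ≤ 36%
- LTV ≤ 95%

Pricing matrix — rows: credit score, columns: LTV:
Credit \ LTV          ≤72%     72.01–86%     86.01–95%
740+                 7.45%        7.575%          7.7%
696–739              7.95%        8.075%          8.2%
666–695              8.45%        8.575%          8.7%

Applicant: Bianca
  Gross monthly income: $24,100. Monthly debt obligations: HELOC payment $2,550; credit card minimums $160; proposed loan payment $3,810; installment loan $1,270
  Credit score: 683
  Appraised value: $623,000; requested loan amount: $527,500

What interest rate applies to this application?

8.575%

Credit score 683 ≥ 666; Total monthly debts = (2,550 + 160 + 3,810 + 1,270) = 7,790. Debt-to-income = 7,790/24,100 = 32.3% — meets 36% limit
LTV: 527,500 ÷ 623,000 = 84.7%, within 95% cap
Row: 683 falls in 666–695. Column: 84.7% falls in 72.01–86%. Rate = 8.575%.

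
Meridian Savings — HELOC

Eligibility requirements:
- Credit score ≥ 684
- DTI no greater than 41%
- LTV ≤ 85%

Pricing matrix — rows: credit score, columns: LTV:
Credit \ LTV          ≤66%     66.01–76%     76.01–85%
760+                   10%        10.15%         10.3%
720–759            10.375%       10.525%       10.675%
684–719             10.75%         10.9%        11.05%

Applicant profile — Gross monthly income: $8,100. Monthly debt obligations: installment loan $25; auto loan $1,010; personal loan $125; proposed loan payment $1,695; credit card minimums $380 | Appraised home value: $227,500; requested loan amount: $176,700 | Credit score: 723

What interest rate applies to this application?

10.675%

Credit score 723 ≥ 684; Total monthly debts = (25 + 1,010 + 125 + 1,695 + 380) = 3,235. DTI = 3,235/8,100 = 39.9% ≤ 41%
LTV = 176,700/227,500 = 77.7% ≤ 85%
Credit 723 → row 720–759; LTV 77.7% → column 76.01–85%. Grid cell → 10.675%.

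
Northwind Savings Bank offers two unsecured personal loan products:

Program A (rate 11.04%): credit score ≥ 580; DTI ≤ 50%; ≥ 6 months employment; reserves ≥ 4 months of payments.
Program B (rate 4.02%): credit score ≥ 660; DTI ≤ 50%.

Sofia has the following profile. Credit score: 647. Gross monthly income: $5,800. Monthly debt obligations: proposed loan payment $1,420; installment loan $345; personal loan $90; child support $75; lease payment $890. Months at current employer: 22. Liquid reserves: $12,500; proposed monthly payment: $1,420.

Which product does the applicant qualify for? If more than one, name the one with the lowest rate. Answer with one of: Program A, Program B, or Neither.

Program A

Total debts = (1,420 + 345 + 90 + 75 + 890) = 2,820; DTI = 2,820/5,800 = 48.6%.
Reserves = 12,500/1,420 = 8.8 months.
Program A: score 647 ≥ 580; DTI 48.6% ≤ 50%; employment 22 ≥ 6 mo; reserves 8.8 ≥ 4 mo → qualifies.
Program B: score 647 < 660; DTI 48.6% ≤ 50% → does not qualify.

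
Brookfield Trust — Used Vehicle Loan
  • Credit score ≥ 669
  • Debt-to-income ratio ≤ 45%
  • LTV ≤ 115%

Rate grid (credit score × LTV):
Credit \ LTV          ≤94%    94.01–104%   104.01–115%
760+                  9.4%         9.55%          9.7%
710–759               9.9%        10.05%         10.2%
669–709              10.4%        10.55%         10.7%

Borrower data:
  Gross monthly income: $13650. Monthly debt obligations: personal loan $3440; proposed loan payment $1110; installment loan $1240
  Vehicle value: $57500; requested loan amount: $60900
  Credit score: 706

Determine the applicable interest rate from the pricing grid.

10.7%

Credit score 706 ≥ 669; Total monthly debts = (3,440 + 1,110 + 1,240) = 5,790. DTI = 5,790/13,650 = 42.4% ≤ 45%
LTV = 60,900/57,500 = 105.9% ≤ 115%
Score 706 is in the 669–709 band; LTV 105.9% is in the 104.01–115% band → 10.7%.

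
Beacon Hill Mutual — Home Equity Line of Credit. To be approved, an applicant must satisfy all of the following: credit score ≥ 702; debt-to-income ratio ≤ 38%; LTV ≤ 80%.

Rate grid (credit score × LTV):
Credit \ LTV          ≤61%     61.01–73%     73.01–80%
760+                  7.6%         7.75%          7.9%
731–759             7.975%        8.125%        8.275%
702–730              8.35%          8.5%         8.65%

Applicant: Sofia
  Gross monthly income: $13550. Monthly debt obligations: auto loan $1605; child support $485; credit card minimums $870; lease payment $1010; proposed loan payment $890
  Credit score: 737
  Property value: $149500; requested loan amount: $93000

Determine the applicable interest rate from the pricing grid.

8.125%

Credit score 737 ≥ 702; Total monthly debts = (1,605 + 485 + 870 + 1,010 + 890) = 4,860. DTI = 4,860/13,550 = 35.9% ≤ 38%
LTV = 93,000/149,500 = 62.2% ≤ 80%
Row: 737 falls in 731–759. Column: 62.2% falls in 61.01–73%. Rate = 8.125%.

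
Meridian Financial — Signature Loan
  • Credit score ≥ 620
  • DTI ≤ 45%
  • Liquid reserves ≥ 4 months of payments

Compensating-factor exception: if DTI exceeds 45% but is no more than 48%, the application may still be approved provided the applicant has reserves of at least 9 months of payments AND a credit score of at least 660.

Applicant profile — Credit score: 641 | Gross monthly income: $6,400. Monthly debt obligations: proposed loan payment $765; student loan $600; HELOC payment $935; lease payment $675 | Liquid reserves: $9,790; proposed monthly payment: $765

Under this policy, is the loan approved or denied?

Credit score 641 ≥ 620 (meets base)
Total debts = (765 + 600 + 935 + 675) = 2,975. DTI: 2,975 ÷ 6,400 = 46.5%, over the 45% base limit.
Reserves: 9,790 ÷ 765 = 12.8 months (meets 4-month minimum)
DTI 46.5% is within the 45%–48% exception band; checking compensating factors.
Override check — reserves: 12.8 mo (ok); score: 641 (below 660).
Compensating-factor requirement not fully met.

Denied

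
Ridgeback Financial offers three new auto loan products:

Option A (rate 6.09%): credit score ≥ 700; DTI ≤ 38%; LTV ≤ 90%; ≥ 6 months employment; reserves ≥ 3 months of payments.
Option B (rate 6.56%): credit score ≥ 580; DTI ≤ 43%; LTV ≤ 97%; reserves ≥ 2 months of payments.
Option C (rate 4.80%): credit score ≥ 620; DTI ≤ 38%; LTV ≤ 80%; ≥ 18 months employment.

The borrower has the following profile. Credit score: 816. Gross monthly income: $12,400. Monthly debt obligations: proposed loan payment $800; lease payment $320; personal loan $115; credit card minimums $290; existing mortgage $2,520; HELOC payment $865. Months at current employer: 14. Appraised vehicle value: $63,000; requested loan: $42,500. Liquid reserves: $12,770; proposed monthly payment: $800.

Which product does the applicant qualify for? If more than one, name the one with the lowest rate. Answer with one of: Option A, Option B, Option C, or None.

Total debts = (800 + 320 + 115 + 290 + 2,520 + 865) = 4,910; DTI = 4,910/12,400 = 39.6%.
LTV = 42,500/63,000 = 67.5%.
Reserves = 12,770/800 = 16.0 months.
Option A: score 816 ≥ 700; DTI 39.6% > 38%; LTV 67.5% ≤ 90%; employment 14 ≥ 6 mo; reserves 16.0 ≥ 3 mo → does not qualify.
Option B: score 816 ≥ 580; DTI 39.6% ≤ 43%; LTV 67.5% ≤ 97%; reserves 16.0 ≥ 2 mo → qualifies.
Option C: score 816 ≥ 620; DTI 39.6% > 38%; LTV 67.5% ≤ 80%; employment 14 < 18 mo → does not qualify.

Option B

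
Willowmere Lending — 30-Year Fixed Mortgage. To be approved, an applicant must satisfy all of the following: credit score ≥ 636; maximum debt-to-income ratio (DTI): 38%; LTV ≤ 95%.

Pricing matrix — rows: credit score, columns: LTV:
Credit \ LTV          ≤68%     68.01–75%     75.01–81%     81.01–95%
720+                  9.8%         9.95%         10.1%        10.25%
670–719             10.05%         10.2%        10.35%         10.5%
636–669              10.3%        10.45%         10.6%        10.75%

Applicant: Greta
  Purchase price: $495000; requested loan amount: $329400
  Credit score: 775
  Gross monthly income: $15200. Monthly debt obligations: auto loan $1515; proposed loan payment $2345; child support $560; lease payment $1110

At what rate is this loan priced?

9.8%

Credit score 775 ≥ 636; Total monthly debts = (1,515 + 2,345 + 560 + 1,110) = 5,530. Debt-to-income = 5,530/15,200 = 36.4% — meets 38% limit
Loan-to-value = 329,400/495,000 = 66.5% — pass (95% max)
Score 775 is in the 720+ band; LTV 66.5% is in the ≤68% band → 9.8%.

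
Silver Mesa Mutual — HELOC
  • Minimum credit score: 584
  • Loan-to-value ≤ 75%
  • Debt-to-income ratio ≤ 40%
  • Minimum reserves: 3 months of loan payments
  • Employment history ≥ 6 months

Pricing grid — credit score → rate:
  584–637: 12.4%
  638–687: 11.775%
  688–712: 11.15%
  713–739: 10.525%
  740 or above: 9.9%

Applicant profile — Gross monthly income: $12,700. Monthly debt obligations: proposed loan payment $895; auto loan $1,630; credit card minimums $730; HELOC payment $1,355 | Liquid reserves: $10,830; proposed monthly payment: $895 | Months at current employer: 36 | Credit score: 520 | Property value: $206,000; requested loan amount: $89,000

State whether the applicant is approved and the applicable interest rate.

Denied

Credit score 520 < 584 (below minimum)
Total monthly debts = (895 + 1,630 + 730 + 1,355) = 4,610. DTI: 4,610 ÷ 12,700 = 36.3%, within the 40% cap
Employment 36 ≥ 6 months
Liquid reserves cover 10,830/895 = 12.1 months — ≥ 3 required
LTV = 89,000/206,000 = 43.2% ≤ 75%
Not all requirements met → denied.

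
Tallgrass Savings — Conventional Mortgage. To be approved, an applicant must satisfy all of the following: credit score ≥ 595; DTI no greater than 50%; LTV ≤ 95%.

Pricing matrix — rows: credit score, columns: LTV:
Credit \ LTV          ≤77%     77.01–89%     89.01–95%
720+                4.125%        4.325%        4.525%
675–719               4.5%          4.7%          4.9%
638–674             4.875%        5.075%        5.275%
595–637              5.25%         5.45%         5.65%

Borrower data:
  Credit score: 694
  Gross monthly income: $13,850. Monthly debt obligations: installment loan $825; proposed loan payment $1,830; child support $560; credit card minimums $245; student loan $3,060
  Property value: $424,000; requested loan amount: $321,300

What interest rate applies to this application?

Credit score 694 ≥ 595; Total monthly debts = (825 + 1,830 + 560 + 245 + 3,060) = 6,520. Debt-to-income = 6,520/13,850 = 47.1% — meets 50% limit
LTV: 321,300 ÷ 424,000 = 75.8%, within 95% cap
Row: 694 falls in 675–719. Column: 75.8% falls in ≤77%. Rate = 4.5%.

4.5%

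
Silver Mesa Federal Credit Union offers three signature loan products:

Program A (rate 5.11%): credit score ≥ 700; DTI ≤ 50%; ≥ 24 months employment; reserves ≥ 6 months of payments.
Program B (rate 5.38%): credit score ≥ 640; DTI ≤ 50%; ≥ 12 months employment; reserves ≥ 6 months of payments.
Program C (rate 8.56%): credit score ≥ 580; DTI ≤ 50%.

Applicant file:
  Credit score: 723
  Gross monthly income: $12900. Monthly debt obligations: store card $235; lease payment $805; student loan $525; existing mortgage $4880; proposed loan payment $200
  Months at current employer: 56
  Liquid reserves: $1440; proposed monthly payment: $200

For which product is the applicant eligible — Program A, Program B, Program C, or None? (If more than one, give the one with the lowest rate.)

None

Total debts = (235 + 805 + 525 + 4,880 + 200) = 6,645; DTI = 6,645/12,900 = 51.5%.
Reserves = 1,440/200 = 7.2 months.
Program A: score 723 ≥ 700; DTI 51.5% > 50%; employment 56 ≥ 24 mo; reserves 7.2 ≥ 6 mo → does not qualify.
Program B: score 723 ≥ 640; DTI 51.5% > 50%; employment 56 ≥ 12 mo; reserves 7.2 ≥ 6 mo → does not qualify.
Program C: score 723 ≥ 580; DTI 51.5% > 50% → does not qualify.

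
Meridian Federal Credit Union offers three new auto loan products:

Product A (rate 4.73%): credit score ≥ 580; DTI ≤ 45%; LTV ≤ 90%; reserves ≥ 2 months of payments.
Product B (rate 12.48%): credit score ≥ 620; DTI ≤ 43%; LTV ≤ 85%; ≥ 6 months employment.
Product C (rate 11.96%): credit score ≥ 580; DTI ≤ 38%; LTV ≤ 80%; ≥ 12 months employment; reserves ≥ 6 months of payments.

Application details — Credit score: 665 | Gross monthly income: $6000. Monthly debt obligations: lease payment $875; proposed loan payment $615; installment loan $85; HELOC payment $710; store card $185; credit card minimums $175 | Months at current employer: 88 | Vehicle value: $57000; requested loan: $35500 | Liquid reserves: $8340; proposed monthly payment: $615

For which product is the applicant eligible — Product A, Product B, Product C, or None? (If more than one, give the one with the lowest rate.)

Product A

Total debts = (875 + 615 + 85 + 710 + 185 + 175) = 2,645; DTI = 2,645/6,000 = 44.1%.
LTV = 35,500/57,000 = 62.3%.
Reserves = 8,340/615 = 13.6 months.
Product A: score 665 ≥ 580; DTI 44.1% ≤ 45%; LTV 62.3% ≤ 90%; reserves 13.6 ≥ 2 mo → qualifies.
Product B: score 665 ≥ 620; DTI 44.1% > 43%; LTV 62.3% ≤ 85%; employment 88 ≥ 6 mo → does not qualify.
Product C: score 665 ≥ 580; DTI 44.1% > 38%; LTV 62.3% ≤ 80%; employment 88 ≥ 12 mo; reserves 13.6 ≥ 6 mo → does not qualify.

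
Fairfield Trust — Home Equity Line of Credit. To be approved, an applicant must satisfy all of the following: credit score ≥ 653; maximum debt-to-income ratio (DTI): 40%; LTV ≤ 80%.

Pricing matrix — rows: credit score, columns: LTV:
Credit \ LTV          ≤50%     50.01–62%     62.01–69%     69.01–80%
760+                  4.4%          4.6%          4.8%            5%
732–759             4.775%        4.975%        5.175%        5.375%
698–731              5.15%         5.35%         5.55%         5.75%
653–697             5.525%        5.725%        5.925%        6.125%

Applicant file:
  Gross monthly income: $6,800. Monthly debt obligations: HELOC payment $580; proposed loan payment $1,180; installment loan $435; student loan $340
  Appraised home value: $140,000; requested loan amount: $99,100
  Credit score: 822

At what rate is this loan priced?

5%

Credit score 822 ≥ 653; Total monthly debts = (580 + 1,180 + 435 + 340) = 2,535. Debt-to-income = 2,535/6,800 = 37.3% — meets 40% limit
LTV = 99,100/140,000 = 70.8% ≤ 80%
Credit 822 → row 760+; LTV 70.8% → column 69.01–80%. Grid cell → 5%.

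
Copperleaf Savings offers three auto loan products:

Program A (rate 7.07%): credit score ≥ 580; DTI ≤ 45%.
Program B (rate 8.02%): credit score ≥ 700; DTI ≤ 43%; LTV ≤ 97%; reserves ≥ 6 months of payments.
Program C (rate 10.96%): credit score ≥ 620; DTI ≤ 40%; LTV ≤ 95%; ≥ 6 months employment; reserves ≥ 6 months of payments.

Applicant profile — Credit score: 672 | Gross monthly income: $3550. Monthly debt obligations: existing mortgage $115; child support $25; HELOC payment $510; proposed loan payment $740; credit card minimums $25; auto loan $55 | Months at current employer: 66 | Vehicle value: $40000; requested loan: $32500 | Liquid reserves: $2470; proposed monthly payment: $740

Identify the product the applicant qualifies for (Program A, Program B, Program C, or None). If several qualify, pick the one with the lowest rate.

Program A

Total debts = (115 + 25 + 510 + 740 + 25 + 55) = 1,470; DTI = 1,470/3,550 = 41.4%.
LTV = 32,500/40,000 = 81.2%.
Reserves = 2,470/740 = 3.3 months.
Program A: score 672 ≥ 580; DTI 41.4% ≤ 45% → qualifies.
Program B: score 672 < 700; DTI 41.4% ≤ 43%; LTV 81.2% ≤ 97%; reserves 3.3 < 6 mo → does not qualify.
Program C: score 672 ≥ 620; DTI 41.4% > 40%; LTV 81.2% ≤ 95%; employment 66 ≥ 6 mo; reserves 3.3 < 6 mo → does not qualify.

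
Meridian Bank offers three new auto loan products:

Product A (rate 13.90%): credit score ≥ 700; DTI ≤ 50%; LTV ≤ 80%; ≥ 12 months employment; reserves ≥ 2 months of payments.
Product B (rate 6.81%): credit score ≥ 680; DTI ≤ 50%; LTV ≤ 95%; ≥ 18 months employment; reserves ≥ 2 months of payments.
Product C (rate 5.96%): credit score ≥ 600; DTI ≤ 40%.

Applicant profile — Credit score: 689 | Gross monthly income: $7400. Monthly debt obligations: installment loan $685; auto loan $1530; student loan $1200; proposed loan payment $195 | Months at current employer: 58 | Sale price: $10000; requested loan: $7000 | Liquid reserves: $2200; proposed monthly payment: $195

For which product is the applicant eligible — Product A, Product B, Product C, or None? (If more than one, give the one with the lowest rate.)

Product B

Total debts = (685 + 1,530 + 1,200 + 195) = 3,610; DTI = 3,610/7,400 = 48.8%.
LTV = 7,000/10,000 = 70%.
Reserves = 2,200/195 = 11.3 months.
Product A: score 689 < 700; DTI 48.8% ≤ 50%; LTV 70% ≤ 80%; employment 58 ≥ 12 mo; reserves 11.3 ≥ 2 mo → does not qualify.
Product B: score 689 ≥ 680; DTI 48.8% ≤ 50%; LTV 70% ≤ 95%; employment 58 ≥ 18 mo; reserves 11.3 ≥ 2 mo → qualifies.
Product C: score 689 ≥ 600; DTI 48.8% > 40% → does not qualify.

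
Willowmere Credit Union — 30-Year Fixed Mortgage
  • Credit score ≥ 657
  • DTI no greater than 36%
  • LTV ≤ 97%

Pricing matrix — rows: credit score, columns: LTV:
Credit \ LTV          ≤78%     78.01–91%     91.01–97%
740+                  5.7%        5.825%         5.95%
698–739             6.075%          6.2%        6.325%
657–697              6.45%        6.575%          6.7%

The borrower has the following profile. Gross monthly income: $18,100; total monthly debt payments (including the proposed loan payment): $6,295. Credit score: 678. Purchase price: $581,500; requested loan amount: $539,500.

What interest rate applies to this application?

Credit score 678 ≥ 657; DTI = 6,295/18,100 = 34.8% ≤ 36%
LTV: 539,500 ÷ 581,500 = 92.8%, within 97% cap
Score 678 is in the 657–697 band; LTV 92.8% is in the 91.01–97% band → 6.7%.

6.7%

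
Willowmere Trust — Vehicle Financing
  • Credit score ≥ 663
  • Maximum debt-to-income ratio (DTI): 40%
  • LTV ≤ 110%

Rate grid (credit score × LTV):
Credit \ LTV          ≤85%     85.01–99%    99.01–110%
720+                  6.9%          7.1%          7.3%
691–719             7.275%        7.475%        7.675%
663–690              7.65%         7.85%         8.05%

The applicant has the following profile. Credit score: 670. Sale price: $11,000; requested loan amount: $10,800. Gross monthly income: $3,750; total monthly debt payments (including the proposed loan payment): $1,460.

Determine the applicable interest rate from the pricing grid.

7.85%

Credit score 670 ≥ 663; DTI: 1,460 ÷ 3,750 = 38.9%, within the 40% cap
Loan-to-value = 10,800/11,000 = 98.2% — pass (110% max)
Credit 670 → row 663–690; LTV 98.2% → column 85.01–99%. Grid cell → 7.85%.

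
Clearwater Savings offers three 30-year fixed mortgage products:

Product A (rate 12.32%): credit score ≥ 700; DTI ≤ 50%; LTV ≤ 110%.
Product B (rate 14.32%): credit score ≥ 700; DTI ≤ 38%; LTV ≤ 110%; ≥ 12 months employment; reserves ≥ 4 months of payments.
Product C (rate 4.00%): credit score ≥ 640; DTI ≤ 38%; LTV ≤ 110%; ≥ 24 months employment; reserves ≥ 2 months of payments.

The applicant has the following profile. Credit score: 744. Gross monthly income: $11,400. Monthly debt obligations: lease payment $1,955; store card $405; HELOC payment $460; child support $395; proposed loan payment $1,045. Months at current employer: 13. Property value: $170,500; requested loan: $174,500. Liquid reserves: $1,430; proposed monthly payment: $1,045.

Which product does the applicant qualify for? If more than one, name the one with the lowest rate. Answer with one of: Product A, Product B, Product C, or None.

Total debts = (1,955 + 405 + 460 + 395 + 1,045) = 4,260; DTI = 4,260/11,400 = 37.4%.
LTV = 174,500/170,500 = 102.3%.
Reserves = 1,430/1,045 = 1.4 months.
Product A: score 744 ≥ 700; DTI 37.4% ≤ 50%; LTV 102.3% ≤ 110% → qualifies.
Product B: score 744 ≥ 700; DTI 37.4% ≤ 38%; LTV 102.3% ≤ 110%; employment 13 ≥ 12 mo; reserves 1.4 < 4 mo → does not qualify.
Product C: score 744 ≥ 640; DTI 37.4% ≤ 38%; LTV 102.3% ≤ 110%; employment 13 < 24 mo; reserves 1.4 < 2 mo → does not qualify.

Product A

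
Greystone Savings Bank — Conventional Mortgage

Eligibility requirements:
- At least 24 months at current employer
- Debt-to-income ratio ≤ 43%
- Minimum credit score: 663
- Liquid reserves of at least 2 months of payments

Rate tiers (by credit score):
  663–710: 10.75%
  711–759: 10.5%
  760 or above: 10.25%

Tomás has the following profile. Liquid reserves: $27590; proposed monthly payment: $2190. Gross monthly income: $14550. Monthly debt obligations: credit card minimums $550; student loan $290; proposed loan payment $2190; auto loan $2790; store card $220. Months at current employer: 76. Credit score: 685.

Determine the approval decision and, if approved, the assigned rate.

Credit score 685 ≥ 663 (meets minimum)
Total monthly debts = (550 + 290 + 2,190 + 2,790 + 220) = 6,040. DTI: 6,040 ÷ 14,550 = 41.5%, within the 43% cap
Liquid reserves cover 27,590/2,190 = 12.6 months — ≥ 2 required
Employment 76 ≥ 24 months
All requirements met. Score 685 falls in the 663–710 tier → 10.75%.

Approved at 10.75%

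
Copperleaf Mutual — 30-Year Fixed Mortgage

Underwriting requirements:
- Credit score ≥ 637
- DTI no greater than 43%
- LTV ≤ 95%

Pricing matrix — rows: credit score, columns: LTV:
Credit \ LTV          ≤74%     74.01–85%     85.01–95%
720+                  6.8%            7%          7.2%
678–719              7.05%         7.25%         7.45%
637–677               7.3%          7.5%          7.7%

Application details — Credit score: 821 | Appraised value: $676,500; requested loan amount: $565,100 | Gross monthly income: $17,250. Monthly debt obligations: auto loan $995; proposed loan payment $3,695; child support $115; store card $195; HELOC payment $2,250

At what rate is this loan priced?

7%

Credit score 821 ≥ 637; Total monthly debts = (995 + 3,695 + 115 + 195 + 2,250) = 7,250. DTI = 7,250/17,250 = 42% ≤ 43%
LTV: 565,100 ÷ 676,500 = 83.5%, within 95% cap
Row: 821 falls in 720+. Column: 83.5% falls in 74.01–85%. Rate = 7%.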